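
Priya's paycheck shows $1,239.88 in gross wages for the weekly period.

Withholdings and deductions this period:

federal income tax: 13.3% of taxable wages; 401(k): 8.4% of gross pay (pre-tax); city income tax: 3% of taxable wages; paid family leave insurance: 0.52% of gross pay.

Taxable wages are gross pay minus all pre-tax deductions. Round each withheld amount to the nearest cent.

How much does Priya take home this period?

$944.16

401(k): $1,239.88 × 0.084 = $104.15
Taxable wages = $1,239.88 − $104.15 = $1,135.73
City income tax: $1,135.73 × 0.03 = $34.07
Federal income tax: $1,135.73 × 0.133 = $151.05
Paid family leave insurance: $1,239.88 × 0.0052 = $6.45
Total deductions = $104.15 + $34.07 + $151.05 + $6.45 = $295.72
Net pay = $1,239.88 − $295.72 = $944.16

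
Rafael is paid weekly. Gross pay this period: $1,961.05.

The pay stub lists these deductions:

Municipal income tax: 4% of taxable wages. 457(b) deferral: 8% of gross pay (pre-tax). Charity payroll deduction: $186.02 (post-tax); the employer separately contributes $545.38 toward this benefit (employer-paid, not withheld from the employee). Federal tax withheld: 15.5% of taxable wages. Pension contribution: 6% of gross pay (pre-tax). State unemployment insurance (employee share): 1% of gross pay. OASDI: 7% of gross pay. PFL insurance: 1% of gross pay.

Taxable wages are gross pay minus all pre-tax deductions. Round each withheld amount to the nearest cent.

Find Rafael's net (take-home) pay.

$995.13

457(b) deferral: $1,961.05 × 0.08 = $156.88
Pension contribution: $1,961.05 × 0.06 = $117.66
Pre-tax total = $156.88 + $117.66 = $274.54
Taxable wages = $1,961.05 − $274.54 = $1,686.51
Municipal income tax: $1,686.51 × 0.04 = $67.46
Federal tax withheld: $1,686.51 × 0.155 = $261.41
PFL insurance: $1,961.05 × 0.01 = $19.61
State unemployment insurance (employee share): $1,961.05 × 0.01 = $19.61
OASDI: $1,961.05 × 0.07 = $137.27
Charity payroll deduction: $186.02
(Employer's $545.38 toward charity payroll deduction is not withheld from the employee.)
Total deductions = $156.88 + $117.66 + $67.46 + $261.41 + $19.61 + $19.61 + $137.27 + $186.02 = $965.92
Net pay = $1,961.05 − $965.92 = $995.13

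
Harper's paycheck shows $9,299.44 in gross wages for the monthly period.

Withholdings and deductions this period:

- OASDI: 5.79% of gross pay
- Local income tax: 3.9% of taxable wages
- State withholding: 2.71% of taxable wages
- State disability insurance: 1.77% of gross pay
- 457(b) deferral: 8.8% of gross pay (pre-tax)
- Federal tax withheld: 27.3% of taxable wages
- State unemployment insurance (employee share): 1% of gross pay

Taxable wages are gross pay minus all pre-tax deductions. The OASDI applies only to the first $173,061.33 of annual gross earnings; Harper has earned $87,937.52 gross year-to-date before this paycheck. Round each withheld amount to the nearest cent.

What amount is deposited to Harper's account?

457(b) deferral: $9,299.44 × 0.088 = $818.35
Taxable wages = $9,299.44 − $818.35 = $8,481.09
State withholding: $8,481.09 × 0.0271 = $229.84
Federal tax withheld: $8,481.09 × 0.273 = $2,315.34
Local income tax: $8,481.09 × 0.039 = $330.76
State unemployment insurance (employee share): $9,299.44 × 0.01 = $92.99
OASDI: cap not yet reached, full $9,299.44 is subject → $9,299.44 × 0.0579 = $538.44
State disability insurance: $9,299.44 × 0.0177 = $164.60
Total deductions = $818.35 + $229.84 + $2,315.34 + $330.76 + $92.99 + $538.44 + $164.60 = $4,490.32
Net pay = $9,299.44 − $4,490.32 = $4,809.12

$4,809.12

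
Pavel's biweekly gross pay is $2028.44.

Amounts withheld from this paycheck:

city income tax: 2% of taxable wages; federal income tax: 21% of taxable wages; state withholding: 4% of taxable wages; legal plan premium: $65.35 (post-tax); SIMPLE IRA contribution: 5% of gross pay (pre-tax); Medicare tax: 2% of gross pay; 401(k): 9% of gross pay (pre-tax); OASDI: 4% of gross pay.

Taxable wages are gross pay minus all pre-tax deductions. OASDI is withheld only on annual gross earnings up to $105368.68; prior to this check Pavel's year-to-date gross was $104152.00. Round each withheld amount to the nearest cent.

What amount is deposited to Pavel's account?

SIMPLE IRA contribution: $2028.44 × 0.05 = $101.42
401(k): $2028.44 × 0.09 = $182.56
Pre-tax total = $101.42 + $182.56 = $283.98
Taxable wages = $2028.44 − $283.98 = $1744.46
Federal income tax: $1744.46 × 0.21 = $366.34
State withholding: $1744.46 × 0.04 = $69.78
City income tax: $1744.46 × 0.02 = $34.89
OASDI: only $105368.68 − $104152.00 = $1216.68 of this check is subject → $1216.68 × 0.04 = $48.67
Medicare tax: $2028.44 × 0.02 = $40.57
Legal plan premium: $65.35
Total deductions = $101.42 + $182.56 + $366.34 + $69.78 + $34.89 + $48.67 + $40.57 + $65.35 = $909.58
Net pay = $2028.44 − $909.58 = $1118.86

$1118.86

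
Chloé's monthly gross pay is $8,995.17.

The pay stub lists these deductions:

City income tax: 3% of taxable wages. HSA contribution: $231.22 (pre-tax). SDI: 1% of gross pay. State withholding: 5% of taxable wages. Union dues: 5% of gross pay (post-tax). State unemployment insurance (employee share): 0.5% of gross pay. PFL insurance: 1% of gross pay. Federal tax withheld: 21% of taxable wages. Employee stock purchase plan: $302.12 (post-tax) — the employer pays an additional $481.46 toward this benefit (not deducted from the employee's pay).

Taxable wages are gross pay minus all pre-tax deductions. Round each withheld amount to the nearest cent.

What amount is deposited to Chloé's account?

HSA contribution: $231.22
Taxable wages = $8,995.17 − $231.22 = $8,763.95
Federal tax withheld: $8,763.95 × 0.21 = $1,840.43
State withholding: $8,763.95 × 0.05 = $438.20
City income tax: $8,763.95 × 0.03 = $262.92
SDI: $8,995.17 × 0.01 = $89.95
PFL insurance: $8,995.17 × 0.01 = $89.95
State unemployment insurance (employee share): $8,995.17 × 0.005 = $44.98
Employee stock purchase plan: $302.12
Union dues: $8,995.17 × 0.05 = $449.76
(Employer's $481.46 toward employee stock purchase plan is not withheld from the employee.)
Total deductions = $231.22 + $1,840.43 + $438.20 + $262.92 + $89.95 + $89.95 + $44.98 + $302.12 + $449.76 = $3,749.53
Net pay = $8,995.17 − $3,749.53 = $5,245.64

$5,245.64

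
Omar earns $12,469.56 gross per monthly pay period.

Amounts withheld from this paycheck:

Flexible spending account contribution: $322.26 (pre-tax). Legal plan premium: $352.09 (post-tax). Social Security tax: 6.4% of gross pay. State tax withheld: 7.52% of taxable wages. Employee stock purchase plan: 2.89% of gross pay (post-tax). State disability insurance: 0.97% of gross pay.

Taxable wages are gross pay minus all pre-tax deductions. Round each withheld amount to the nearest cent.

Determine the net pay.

$9,602.36

Flexible spending account contribution: $322.26
Taxable wages = $12,469.56 − $322.26 = $12,147.30
State tax withheld: $12,147.30 × 0.0752 = $913.48
Social Security tax: $12,469.56 × 0.064 = $798.05
State disability insurance: $12,469.56 × 0.0097 = $120.95
Legal plan premium: $352.09
Employee stock purchase plan: $12,469.56 × 0.0289 = $360.37
Total deductions = $322.26 + $913.48 + $798.05 + $120.95 + $352.09 + $360.37 = $2,867.20
Net pay = $12,469.56 − $2,867.20 = $9,602.36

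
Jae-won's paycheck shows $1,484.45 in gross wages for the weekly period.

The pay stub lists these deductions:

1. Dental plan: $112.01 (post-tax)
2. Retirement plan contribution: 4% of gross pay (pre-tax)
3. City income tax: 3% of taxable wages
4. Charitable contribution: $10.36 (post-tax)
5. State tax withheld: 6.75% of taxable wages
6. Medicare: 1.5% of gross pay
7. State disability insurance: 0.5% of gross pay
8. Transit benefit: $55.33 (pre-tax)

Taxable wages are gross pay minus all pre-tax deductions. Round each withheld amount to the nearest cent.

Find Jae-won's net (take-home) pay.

$1,084.13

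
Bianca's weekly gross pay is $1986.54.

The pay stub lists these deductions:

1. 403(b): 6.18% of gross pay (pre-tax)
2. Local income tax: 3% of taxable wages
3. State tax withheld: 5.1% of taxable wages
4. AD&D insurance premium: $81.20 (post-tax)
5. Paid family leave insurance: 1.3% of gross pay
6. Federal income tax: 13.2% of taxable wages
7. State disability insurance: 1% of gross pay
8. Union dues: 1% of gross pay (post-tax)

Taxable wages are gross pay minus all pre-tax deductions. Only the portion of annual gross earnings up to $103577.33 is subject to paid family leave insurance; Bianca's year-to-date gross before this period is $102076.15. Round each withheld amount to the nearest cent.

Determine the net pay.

403(b): $1986.54 × 0.0618 = $122.77
Taxable wages = $1986.54 − $122.77 = $1863.77
Federal income tax: $1863.77 × 0.132 = $246.02
Local income tax: $1863.77 × 0.03 = $55.91
State tax withheld: $1863.77 × 0.051 = $95.05
Paid family leave insurance: only $103577.33 − $102076.15 = $1501.18 of this check is subject → $1501.18 × 0.013 = $19.52
State disability insurance: $1986.54 × 0.01 = $19.87
AD&D insurance premium: $81.20
Union dues: $1986.54 × 0.01 = $19.87
Total deductions = $122.77 + $246.02 + $55.91 + $95.05 + $19.52 + $19.87 + $81.20 + $19.87 = $660.21
Net pay = $1986.54 − $660.21 = $1326.33

$1326.33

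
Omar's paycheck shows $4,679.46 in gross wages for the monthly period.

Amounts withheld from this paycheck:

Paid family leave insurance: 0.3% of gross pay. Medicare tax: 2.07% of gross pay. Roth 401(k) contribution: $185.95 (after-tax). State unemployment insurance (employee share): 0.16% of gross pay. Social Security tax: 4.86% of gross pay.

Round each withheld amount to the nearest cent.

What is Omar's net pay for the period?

$4,147.70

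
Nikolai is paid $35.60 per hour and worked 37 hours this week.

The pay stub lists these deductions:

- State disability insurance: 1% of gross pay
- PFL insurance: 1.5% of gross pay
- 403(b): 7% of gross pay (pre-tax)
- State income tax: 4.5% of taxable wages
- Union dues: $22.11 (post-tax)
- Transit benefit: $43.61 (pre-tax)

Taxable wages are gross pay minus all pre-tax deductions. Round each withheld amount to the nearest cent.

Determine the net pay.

$1,073.19

Gross pay: 37 × $35.60 = $1,317.20
Transit benefit: $43.61
403(b): $1,317.20 × 0.07 = $92.20
Pre-tax total = $43.61 + $92.20 = $135.81
Taxable wages = $1,317.20 − $135.81 = $1,181.39
State income tax: $1,181.39 × 0.045 = $53.16
State disability insurance: $1,317.20 × 0.01 = $13.17
PFL insurance: $1,317.20 × 0.015 = $19.76
Union dues: $22.11
Total deductions = $43.61 + $92.20 + $53.16 + $13.17 + $19.76 + $22.11 = $244.01
Net pay = $1,317.20 − $244.01 = $1,073.19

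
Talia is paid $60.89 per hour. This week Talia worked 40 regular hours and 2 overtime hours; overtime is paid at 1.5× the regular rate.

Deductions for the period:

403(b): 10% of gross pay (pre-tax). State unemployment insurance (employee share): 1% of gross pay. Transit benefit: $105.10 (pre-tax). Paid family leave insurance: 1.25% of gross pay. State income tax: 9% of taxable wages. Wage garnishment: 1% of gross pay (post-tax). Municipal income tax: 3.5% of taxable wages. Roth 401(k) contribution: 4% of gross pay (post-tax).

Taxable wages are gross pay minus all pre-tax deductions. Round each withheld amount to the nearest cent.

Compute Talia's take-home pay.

Regular pay: 40 × $60.89 = $2435.60
Overtime pay: 2 × $60.89 × 1.5 = $182.67
Gross pay = $2435.60 + $182.67 = $2618.27
Transit benefit: $105.10
403(b): $2618.27 × 0.1 = $261.83
Pre-tax total = $105.10 + $261.83 = $366.93
Taxable wages = $2618.27 − $366.93 = $2251.34
State income tax: $2251.34 × 0.09 = $202.62
Municipal income tax: $2251.34 × 0.035 = $78.80
State unemployment insurance (employee share): $2618.27 × 0.01 = $26.18
Paid family leave insurance: $2618.27 × 0.0125 = $32.73
Wage garnishment: $2618.27 × 0.01 = $26.18
Roth 401(k) contribution: $2618.27 × 0.04 = $104.73
Total deductions = $105.10 + $261.83 + $202.62 + $78.80 + $26.18 + $32.73 + $26.18 + $104.73 = $838.17
Net pay = $2618.27 − $838.17 = $1780.10

$1780.10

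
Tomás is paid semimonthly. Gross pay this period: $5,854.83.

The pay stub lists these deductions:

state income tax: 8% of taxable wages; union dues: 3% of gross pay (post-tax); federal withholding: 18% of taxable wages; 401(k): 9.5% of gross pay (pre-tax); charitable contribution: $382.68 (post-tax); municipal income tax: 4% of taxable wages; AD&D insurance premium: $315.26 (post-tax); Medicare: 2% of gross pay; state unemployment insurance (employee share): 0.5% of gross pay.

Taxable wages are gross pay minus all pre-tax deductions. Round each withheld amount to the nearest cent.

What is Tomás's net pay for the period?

401(k): $5,854.83 × 0.095 = $556.21
Taxable wages = $5,854.83 − $556.21 = $5,298.62
Municipal income tax: $5,298.62 × 0.04 = $211.94
Federal withholding: $5,298.62 × 0.18 = $953.75
State income tax: $5,298.62 × 0.08 = $423.89
State unemployment insurance (employee share): $5,854.83 × 0.005 = $29.27
Medicare: $5,854.83 × 0.02 = $117.10
Charitable contribution: $382.68
Union dues: $5,854.83 × 0.03 = $175.64
AD&D insurance premium: $315.26
Total deductions = $556.21 + $211.94 + $953.75 + $423.89 + $29.27 + $117.10 + $382.68 + $175.64 + $315.26 = $3,165.74
Net pay = $5,854.83 − $3,165.74 = $2,689.09

$2,689.09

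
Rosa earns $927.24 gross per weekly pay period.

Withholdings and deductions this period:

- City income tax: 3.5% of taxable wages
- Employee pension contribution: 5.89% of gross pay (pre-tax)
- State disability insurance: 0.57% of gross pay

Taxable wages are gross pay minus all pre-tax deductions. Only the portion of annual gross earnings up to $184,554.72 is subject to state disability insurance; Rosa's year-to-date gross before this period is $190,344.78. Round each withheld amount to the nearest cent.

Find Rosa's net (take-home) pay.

$842.09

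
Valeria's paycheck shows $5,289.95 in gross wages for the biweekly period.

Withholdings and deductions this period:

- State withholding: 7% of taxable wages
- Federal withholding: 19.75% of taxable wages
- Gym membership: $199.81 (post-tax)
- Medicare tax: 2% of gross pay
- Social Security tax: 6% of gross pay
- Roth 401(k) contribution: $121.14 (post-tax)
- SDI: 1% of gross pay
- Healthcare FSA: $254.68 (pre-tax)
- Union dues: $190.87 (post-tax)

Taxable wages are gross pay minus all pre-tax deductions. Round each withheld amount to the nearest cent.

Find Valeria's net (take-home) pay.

$2,700.41

Healthcare FSA: $254.68
Taxable wages = $5,289.95 − $254.68 = $5,035.27
State withholding: $5,035.27 × 0.07 = $352.47
Federal withholding: $5,035.27 × 0.1975 = $994.47
Social Security tax: $5,289.95 × 0.06 = $317.40
Medicare tax: $5,289.95 × 0.02 = $105.80
SDI: $5,289.95 × 0.01 = $52.90
Union dues: $190.87
Gym membership: $199.81
Roth 401(k) contribution: $121.14
Total deductions = $254.68 + $352.47 + $994.47 + $317.40 + $105.80 + $52.90 + $190.87 + $199.81 + $121.14 = $2,589.54
Net pay = $5,289.95 − $2,589.54 = $2,700.41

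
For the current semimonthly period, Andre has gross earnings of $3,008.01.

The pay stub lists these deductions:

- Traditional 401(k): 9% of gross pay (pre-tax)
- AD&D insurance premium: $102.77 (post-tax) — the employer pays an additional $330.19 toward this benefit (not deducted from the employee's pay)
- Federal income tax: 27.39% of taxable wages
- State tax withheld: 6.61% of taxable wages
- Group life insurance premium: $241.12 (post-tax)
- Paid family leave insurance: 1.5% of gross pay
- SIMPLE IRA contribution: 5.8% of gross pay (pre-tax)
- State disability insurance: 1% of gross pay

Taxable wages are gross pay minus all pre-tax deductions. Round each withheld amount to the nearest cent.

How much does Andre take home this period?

SIMPLE IRA contribution: $3,008.01 × 0.058 = $174.46
Traditional 401(k): $3,008.01 × 0.09 = $270.72
Pre-tax total = $174.46 + $270.72 = $445.18
Taxable wages = $3,008.01 − $445.18 = $2,562.83
Federal income tax: $2,562.83 × 0.2739 = $701.96
State tax withheld: $2,562.83 × 0.0661 = $169.40
Paid family leave insurance: $3,008.01 × 0.015 = $45.12
State disability insurance: $3,008.01 × 0.01 = $30.08
AD&D insurance premium: $102.77
Group life insurance premium: $241.12
(Employer's $330.19 toward AD&D insurance premium is not withheld from the employee.)
Total deductions = $174.46 + $270.72 + $701.96 + $169.40 + $45.12 + $30.08 + $102.77 + $241.12 = $1,735.63
Net pay = $3,008.01 − $1,735.63 = $1,272.38

$1,272.38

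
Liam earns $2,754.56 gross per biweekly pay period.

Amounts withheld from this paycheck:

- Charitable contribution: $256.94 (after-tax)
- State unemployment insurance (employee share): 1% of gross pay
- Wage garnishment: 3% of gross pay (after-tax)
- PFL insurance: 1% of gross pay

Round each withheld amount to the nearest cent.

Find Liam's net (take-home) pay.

PFL insurance: $2,754.56 × 0.01 = $27.55
State unemployment insurance (employee share): $2,754.56 × 0.01 = $27.55
Wage garnishment: $2,754.56 × 0.03 = $82.64
Charitable contribution: $256.94
Total deductions = $27.55 + $27.55 + $82.64 + $256.94 = $394.68
Net pay = $2,754.56 − $394.68 = $2,359.88

$2,359.88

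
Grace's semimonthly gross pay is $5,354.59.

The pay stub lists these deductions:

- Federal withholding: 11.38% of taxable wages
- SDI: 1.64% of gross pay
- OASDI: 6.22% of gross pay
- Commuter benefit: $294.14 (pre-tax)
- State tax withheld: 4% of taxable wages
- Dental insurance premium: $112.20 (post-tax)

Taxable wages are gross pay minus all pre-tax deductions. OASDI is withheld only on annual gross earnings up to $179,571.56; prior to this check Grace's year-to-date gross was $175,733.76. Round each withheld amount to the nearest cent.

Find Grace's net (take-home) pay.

Commuter benefit: $294.14
Taxable wages = $5,354.59 − $294.14 = $5,060.45
Federal withholding: $5,060.45 × 0.1138 = $575.88
State tax withheld: $5,060.45 × 0.04 = $202.42
OASDI: only $179,571.56 − $175,733.76 = $3,837.80 of this check is subject → $3,837.80 × 0.0622 = $238.71
SDI: $5,354.59 × 0.0164 = $87.82
Dental insurance premium: $112.20
Total deductions = $294.14 + $575.88 + $202.42 + $238.71 + $87.82 + $112.20 = $1,511.17
Net pay = $5,354.59 − $1,511.17 = $3,843.42

$3,843.42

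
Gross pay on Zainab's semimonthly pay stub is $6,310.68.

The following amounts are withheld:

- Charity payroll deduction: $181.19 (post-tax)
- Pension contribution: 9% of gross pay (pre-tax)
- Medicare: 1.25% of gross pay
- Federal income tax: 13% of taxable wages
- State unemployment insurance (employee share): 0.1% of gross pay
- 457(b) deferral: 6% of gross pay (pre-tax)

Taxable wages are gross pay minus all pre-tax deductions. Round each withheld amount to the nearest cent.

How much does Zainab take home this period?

$4,400.37

457(b) deferral: $6,310.68 × 0.06 = $378.64
Pension contribution: $6,310.68 × 0.09 = $567.96
Pre-tax total = $378.64 + $567.96 = $946.60
Taxable wages = $6,310.68 − $946.60 = $5,364.08
Federal income tax: $5,364.08 × 0.13 = $697.33
Medicare: $6,310.68 × 0.0125 = $78.88
State unemployment insurance (employee share): $6,310.68 × 0.001 = $6.31
Charity payroll deduction: $181.19
Total deductions = $378.64 + $567.96 + $697.33 + $78.88 + $6.31 + $181.19 = $1,910.31
Net pay = $6,310.68 − $1,910.31 = $4,400.37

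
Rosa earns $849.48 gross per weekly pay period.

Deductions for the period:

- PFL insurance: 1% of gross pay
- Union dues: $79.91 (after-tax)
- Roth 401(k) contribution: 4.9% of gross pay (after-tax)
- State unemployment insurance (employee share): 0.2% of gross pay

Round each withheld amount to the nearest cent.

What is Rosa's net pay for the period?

$717.76

State unemployment insurance (employee share): $849.48 × 0.002 = $1.70
PFL insurance: $849.48 × 0.01 = $8.49
Roth 401(k) contribution: $849.48 × 0.049 = $41.62
Union dues: $79.91
Total deductions = $1.70 + $8.49 + $41.62 + $79.91 = $131.72
Net pay = $849.48 − $131.72 = $717.76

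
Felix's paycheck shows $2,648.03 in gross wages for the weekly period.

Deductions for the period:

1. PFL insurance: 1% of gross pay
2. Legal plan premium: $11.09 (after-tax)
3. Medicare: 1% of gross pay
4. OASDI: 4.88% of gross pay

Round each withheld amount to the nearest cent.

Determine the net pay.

$2,454.76

OASDI: $2,648.03 × 0.0488 = $129.22
Medicare: $2,648.03 × 0.01 = $26.48
PFL insurance: $2,648.03 × 0.01 = $26.48
Legal plan premium: $11.09
Total deductions = $129.22 + $26.48 + $26.48 + $11.09 = $193.27
Net pay = $2,648.03 − $193.27 = $2,454.76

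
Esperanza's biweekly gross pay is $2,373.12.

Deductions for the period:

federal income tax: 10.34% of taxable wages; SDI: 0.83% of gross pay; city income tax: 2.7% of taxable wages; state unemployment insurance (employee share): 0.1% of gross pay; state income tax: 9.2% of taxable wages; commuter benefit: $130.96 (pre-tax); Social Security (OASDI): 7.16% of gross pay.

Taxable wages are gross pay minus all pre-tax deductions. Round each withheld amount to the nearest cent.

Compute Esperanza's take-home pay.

Commuter benefit: $130.96
Taxable wages = $2,373.12 − $130.96 = $2,242.16
City income tax: $2,242.16 × 0.027 = $60.54
State income tax: $2,242.16 × 0.092 = $206.28
Federal income tax: $2,242.16 × 0.1034 = $231.84
State unemployment insurance (employee share): $2,373.12 × 0.001 = $2.37
Social Security (OASDI): $2,373.12 × 0.0716 = $169.92
SDI: $2,373.12 × 0.0083 = $19.70
Total deductions = $130.96 + $60.54 + $206.28 + $231.84 + $2.37 + $169.92 + $19.70 = $821.61
Net pay = $2,373.12 − $821.61 = $1,551.51

$1,551.51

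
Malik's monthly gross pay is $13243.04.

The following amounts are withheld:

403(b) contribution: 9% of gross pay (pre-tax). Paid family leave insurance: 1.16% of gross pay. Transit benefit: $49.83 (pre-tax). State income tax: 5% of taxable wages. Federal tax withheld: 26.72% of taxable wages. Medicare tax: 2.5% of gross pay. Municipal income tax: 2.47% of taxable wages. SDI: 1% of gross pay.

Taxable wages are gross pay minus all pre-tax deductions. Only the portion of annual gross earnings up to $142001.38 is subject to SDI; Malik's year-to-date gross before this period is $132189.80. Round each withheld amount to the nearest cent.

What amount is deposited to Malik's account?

403(b) contribution: $13243.04 × 0.09 = $1191.87
Transit benefit: $49.83
Pre-tax total = $1191.87 + $49.83 = $1241.70
Taxable wages = $13243.04 − $1241.70 = $12001.34
Federal tax withheld: $12001.34 × 0.2672 = $3206.76
State income tax: $12001.34 × 0.05 = $600.07
Municipal income tax: $12001.34 × 0.0247 = $296.43
Medicare tax: $13243.04 × 0.025 = $331.08
Paid family leave insurance: $13243.04 × 0.0116 = $153.62
SDI: only $142001.38 − $132189.80 = $9811.58 of this check is subject → $9811.58 × 0.01 = $98.12
Total deductions = $1191.87 + $49.83 + $3206.76 + $600.07 + $296.43 + $331.08 + $153.62 + $98.12 = $5927.78
Net pay = $13243.04 − $5927.78 = $7315.26

$7315.26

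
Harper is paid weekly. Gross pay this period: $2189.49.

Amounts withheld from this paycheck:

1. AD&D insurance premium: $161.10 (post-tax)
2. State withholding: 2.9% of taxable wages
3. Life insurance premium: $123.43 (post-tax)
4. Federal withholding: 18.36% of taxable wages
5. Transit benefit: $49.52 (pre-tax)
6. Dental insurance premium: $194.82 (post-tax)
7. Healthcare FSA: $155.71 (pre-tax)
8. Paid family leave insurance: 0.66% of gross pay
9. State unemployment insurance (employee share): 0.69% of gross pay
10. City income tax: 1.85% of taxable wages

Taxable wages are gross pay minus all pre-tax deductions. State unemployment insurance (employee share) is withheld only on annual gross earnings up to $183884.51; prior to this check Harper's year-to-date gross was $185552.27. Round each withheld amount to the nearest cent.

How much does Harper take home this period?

Transit benefit: $49.52
Healthcare FSA: $155.71
Pre-tax total = $49.52 + $155.71 = $205.23
Taxable wages = $2189.49 − $205.23 = $1984.26
Federal withholding: $1984.26 × 0.1836 = $364.31
State withholding: $1984.26 × 0.029 = $57.54
City income tax: $1984.26 × 0.0185 = $36.71
Paid family leave insurance: $2189.49 × 0.0066 = $14.45
State unemployment insurance (employee share): annual cap $183884.51 already reached (YTD $185552.27), so $0.00
Dental insurance premium: $194.82
AD&D insurance premium: $161.10
Life insurance premium: $123.43
Total deductions = $49.52 + $155.71 + $364.31 + $57.54 + $36.71 + $14.45 + $0.00 + $194.82 + $161.10 + $123.43 = $1157.59
Net pay = $2189.49 − $1157.59 = $1031.90

$1031.90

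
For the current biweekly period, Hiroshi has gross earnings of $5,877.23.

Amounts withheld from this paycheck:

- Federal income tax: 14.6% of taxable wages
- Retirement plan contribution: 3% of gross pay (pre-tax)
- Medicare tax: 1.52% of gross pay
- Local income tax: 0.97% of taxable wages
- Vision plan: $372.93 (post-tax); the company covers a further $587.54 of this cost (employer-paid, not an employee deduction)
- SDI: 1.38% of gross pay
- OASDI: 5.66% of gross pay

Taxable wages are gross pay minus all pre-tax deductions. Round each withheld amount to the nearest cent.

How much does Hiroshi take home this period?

Retirement plan contribution: $5,877.23 × 0.03 = $176.32
Taxable wages = $5,877.23 − $176.32 = $5,700.91
Federal income tax: $5,700.91 × 0.146 = $832.33
Local income tax: $5,700.91 × 0.0097 = $55.30
SDI: $5,877.23 × 0.0138 = $81.11
OASDI: $5,877.23 × 0.0566 = $332.65
Medicare tax: $5,877.23 × 0.0152 = $89.33
Vision plan: $372.93
(Employer's $587.54 toward vision plan is not withheld from the employee.)
Total deductions = $176.32 + $832.33 + $55.30 + $81.11 + $332.65 + $89.33 + $372.93 = $1,939.97
Net pay = $5,877.23 − $1,939.97 = $3,937.26

$3,937.26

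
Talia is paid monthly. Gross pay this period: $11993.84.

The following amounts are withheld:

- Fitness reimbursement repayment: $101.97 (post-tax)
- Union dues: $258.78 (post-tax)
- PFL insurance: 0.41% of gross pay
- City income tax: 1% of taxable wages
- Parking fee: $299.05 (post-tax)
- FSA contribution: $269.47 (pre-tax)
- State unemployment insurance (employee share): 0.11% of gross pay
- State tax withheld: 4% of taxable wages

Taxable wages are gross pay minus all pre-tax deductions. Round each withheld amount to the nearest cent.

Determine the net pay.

$10416.00

FSA contribution: $269.47
Taxable wages = $11993.84 − $269.47 = $11724.37
City income tax: $11724.37 × 0.01 = $117.24
State tax withheld: $11724.37 × 0.04 = $468.97
State unemployment insurance (employee share): $11993.84 × 0.0011 = $13.19
PFL insurance: $11993.84 × 0.0041 = $49.17
Union dues: $258.78
Fitness reimbursement repayment: $101.97
Parking fee: $299.05
Total deductions = $269.47 + $117.24 + $468.97 + $13.19 + $49.17 + $258.78 + $101.97 + $299.05 = $1577.84
Net pay = $11993.84 − $1577.84 = $10416.00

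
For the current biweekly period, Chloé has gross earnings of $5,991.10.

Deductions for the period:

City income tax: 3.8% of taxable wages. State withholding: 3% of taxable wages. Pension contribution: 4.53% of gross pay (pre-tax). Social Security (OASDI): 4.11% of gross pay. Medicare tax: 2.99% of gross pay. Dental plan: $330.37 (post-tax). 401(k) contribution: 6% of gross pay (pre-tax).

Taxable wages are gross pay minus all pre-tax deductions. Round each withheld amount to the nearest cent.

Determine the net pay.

$4,240.00

Pension contribution: $5,991.10 × 0.0453 = $271.40
401(k) contribution: $5,991.10 × 0.06 = $359.47
Pre-tax total = $271.40 + $359.47 = $630.87
Taxable wages = $5,991.10 − $630.87 = $5,360.23
State withholding: $5,360.23 × 0.03 = $160.81
City income tax: $5,360.23 × 0.038 = $203.69
Social Security (OASDI): $5,991.10 × 0.0411 = $246.23
Medicare tax: $5,991.10 × 0.0299 = $179.13
Dental plan: $330.37
Total deductions = $271.40 + $359.47 + $160.81 + $203.69 + $246.23 + $179.13 + $330.37 = $1,751.10
Net pay = $5,991.10 − $1,751.10 = $4,240.00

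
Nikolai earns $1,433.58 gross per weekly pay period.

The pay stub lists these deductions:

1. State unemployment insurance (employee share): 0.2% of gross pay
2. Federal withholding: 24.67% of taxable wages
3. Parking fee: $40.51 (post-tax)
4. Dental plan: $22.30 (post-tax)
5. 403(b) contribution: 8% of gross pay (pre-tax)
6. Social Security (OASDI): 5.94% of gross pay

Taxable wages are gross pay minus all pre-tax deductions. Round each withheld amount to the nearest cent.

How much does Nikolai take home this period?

$842.69

403(b) contribution: $1,433.58 × 0.08 = $114.69
Taxable wages = $1,433.58 − $114.69 = $1,318.89
Federal withholding: $1,318.89 × 0.2467 = $325.37
State unemployment insurance (employee share): $1,433.58 × 0.002 = $2.87
Social Security (OASDI): $1,433.58 × 0.0594 = $85.15
Parking fee: $40.51
Dental plan: $22.30
Total deductions = $114.69 + $325.37 + $2.87 + $85.15 + $40.51 + $22.30 = $590.89
Net pay = $1,433.58 − $590.89 = $842.69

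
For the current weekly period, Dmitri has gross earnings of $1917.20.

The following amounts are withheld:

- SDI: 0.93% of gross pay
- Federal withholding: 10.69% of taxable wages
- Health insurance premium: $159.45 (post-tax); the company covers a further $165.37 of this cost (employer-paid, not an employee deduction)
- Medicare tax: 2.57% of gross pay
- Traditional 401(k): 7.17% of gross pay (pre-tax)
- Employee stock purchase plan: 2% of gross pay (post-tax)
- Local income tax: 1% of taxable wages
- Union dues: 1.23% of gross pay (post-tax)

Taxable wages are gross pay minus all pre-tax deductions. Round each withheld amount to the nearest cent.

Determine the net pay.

$1283.22

Traditional 401(k): $1917.20 × 0.0717 = $137.46
Taxable wages = $1917.20 − $137.46 = $1779.74
Local income tax: $1779.74 × 0.01 = $17.80
Federal withholding: $1779.74 × 0.1069 = $190.25
Medicare tax: $1917.20 × 0.0257 = $49.27
SDI: $1917.20 × 0.0093 = $17.83
Employee stock purchase plan: $1917.20 × 0.02 = $38.34
Union dues: $1917.20 × 0.0123 = $23.58
Health insurance premium: $159.45
(Employer's $165.37 toward health insurance premium is not withheld from the employee.)
Total deductions = $137.46 + $17.80 + $190.25 + $49.27 + $17.83 + $38.34 + $23.58 + $159.45 = $633.98
Net pay = $1917.20 − $633.98 = $1283.22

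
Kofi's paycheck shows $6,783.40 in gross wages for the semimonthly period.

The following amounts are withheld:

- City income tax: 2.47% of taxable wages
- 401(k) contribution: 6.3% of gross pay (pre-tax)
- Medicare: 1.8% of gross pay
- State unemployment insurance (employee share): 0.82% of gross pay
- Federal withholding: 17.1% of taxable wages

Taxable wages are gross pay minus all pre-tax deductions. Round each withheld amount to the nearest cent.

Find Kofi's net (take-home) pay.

$4,934.46

401(k) contribution: $6,783.40 × 0.063 = $427.35
Taxable wages = $6,783.40 − $427.35 = $6,356.05
Federal withholding: $6,356.05 × 0.171 = $1,086.88
City income tax: $6,356.05 × 0.0247 = $156.99
State unemployment insurance (employee share): $6,783.40 × 0.0082 = $55.62
Medicare: $6,783.40 × 0.018 = $122.10
Total deductions = $427.35 + $1,086.88 + $156.99 + $55.62 + $122.10 = $1,848.94
Net pay = $6,783.40 − $1,848.94 = $4,934.46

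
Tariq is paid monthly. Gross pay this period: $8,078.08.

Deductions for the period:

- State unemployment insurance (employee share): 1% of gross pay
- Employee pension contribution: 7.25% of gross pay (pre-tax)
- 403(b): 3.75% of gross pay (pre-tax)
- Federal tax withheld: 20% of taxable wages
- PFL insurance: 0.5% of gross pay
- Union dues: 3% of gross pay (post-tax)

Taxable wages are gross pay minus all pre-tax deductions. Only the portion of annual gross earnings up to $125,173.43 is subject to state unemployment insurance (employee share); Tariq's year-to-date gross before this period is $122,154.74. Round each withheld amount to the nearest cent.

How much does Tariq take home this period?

403(b): $8,078.08 × 0.0375 = $302.93
Employee pension contribution: $8,078.08 × 0.0725 = $585.66
Pre-tax total = $302.93 + $585.66 = $888.59
Taxable wages = $8,078.08 − $888.59 = $7,189.49
Federal tax withheld: $7,189.49 × 0.2 = $1,437.90
State unemployment insurance (employee share): only $125,173.43 − $122,154.74 = $3,018.69 of this check is subject → $3,018.69 × 0.01 = $30.19
PFL insurance: $8,078.08 × 0.005 = $40.39
Union dues: $8,078.08 × 0.03 = $242.34
Total deductions = $302.93 + $585.66 + $1,437.90 + $30.19 + $40.39 + $242.34 = $2,639.41
Net pay = $8,078.08 − $2,639.41 = $5,438.67

$5,438.67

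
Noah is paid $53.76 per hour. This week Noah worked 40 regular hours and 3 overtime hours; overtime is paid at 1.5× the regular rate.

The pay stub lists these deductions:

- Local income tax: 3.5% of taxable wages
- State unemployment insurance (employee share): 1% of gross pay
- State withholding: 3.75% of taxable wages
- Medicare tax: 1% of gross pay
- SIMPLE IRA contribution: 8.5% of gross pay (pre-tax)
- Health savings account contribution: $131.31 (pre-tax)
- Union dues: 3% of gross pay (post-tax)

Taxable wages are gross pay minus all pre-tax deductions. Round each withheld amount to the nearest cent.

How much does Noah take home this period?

Regular pay: 40 × $53.76 = $2,150.40
Overtime pay: 3 × $53.76 × 1.5 = $241.92
Gross pay = $2,150.40 + $241.92 = $2,392.32
Health savings account contribution: $131.31
SIMPLE IRA contribution: $2,392.32 × 0.085 = $203.35
Pre-tax total = $131.31 + $203.35 = $334.66
Taxable wages = $2,392.32 − $334.66 = $2,057.66
Local income tax: $2,057.66 × 0.035 = $72.02
State withholding: $2,057.66 × 0.0375 = $77.16
State unemployment insurance (employee share): $2,392.32 × 0.01 = $23.92
Medicare tax: $2,392.32 × 0.01 = $23.92
Union dues: $2,392.32 × 0.03 = $71.77
Total deductions = $131.31 + $203.35 + $72.02 + $77.16 + $23.92 + $23.92 + $71.77 = $603.45
Net pay = $2,392.32 − $603.45 = $1,788.87

$1,788.87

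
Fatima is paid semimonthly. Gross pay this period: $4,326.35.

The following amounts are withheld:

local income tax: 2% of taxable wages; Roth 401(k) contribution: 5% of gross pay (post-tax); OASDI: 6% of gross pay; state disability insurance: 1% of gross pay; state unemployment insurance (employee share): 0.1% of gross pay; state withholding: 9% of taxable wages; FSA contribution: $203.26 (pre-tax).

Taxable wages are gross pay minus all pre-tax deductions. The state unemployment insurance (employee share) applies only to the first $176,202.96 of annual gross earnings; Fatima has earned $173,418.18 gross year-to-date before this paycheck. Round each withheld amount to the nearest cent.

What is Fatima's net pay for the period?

$3,147.61

FSA contribution: $203.26
Taxable wages = $4,326.35 − $203.26 = $4,123.09
Local income tax: $4,123.09 × 0.02 = $82.46
State withholding: $4,123.09 × 0.09 = $371.08
OASDI: $4,326.35 × 0.06 = $259.58
State unemployment insurance (employee share): only $176,202.96 − $173,418.18 = $2,784.78 of this check is subject → $2,784.78 × 0.001 = $2.78
State disability insurance: $4,326.35 × 0.01 = $43.26
Roth 401(k) contribution: $4,326.35 × 0.05 = $216.32
Total deductions = $203.26 + $82.46 + $371.08 + $259.58 + $2.78 + $43.26 + $216.32 = $1,178.74
Net pay = $4,326.35 − $1,178.74 = $3,147.61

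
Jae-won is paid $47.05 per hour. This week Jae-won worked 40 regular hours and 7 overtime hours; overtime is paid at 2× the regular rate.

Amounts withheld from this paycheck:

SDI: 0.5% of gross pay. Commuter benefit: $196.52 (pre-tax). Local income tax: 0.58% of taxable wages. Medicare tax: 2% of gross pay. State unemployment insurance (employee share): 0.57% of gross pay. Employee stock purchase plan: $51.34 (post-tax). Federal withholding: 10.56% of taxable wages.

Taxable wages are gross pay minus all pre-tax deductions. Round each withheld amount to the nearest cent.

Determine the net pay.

Regular pay: 40 × $47.05 = $1,882.00
Overtime pay: 7 × $47.05 × 2 = $658.70
Gross pay = $1,882.00 + $658.70 = $2,540.70
Commuter benefit: $196.52
Taxable wages = $2,540.70 − $196.52 = $2,344.18
Federal withholding: $2,344.18 × 0.1056 = $247.55
Local income tax: $2,344.18 × 0.0058 = $13.60
Medicare tax: $2,540.70 × 0.02 = $50.81
State unemployment insurance (employee share): $2,540.70 × 0.0057 = $14.48
SDI: $2,540.70 × 0.005 = $12.70
Employee stock purchase plan: $51.34
Total deductions = $196.52 + $247.55 + $13.60 + $50.81 + $14.48 + $12.70 + $51.34 = $587.00
Net pay = $2,540.70 − $587.00 = $1,953.70

$1,953.70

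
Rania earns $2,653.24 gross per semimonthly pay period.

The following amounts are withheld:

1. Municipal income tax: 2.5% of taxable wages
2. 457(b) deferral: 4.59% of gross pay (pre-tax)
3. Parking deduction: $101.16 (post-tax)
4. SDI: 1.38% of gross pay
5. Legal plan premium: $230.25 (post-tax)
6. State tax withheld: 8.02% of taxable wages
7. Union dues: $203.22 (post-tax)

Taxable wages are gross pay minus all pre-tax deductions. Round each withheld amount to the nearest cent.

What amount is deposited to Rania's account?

$1,693.91

457(b) deferral: $2,653.24 × 0.0459 = $121.78
Taxable wages = $2,653.24 − $121.78 = $2,531.46
Municipal income tax: $2,531.46 × 0.025 = $63.29
State tax withheld: $2,531.46 × 0.0802 = $203.02
SDI: $2,653.24 × 0.0138 = $36.61
Union dues: $203.22
Legal plan premium: $230.25
Parking deduction: $101.16
Total deductions = $121.78 + $63.29 + $203.02 + $36.61 + $203.22 + $230.25 + $101.16 = $959.33
Net pay = $2,653.24 − $959.33 = $1,693.91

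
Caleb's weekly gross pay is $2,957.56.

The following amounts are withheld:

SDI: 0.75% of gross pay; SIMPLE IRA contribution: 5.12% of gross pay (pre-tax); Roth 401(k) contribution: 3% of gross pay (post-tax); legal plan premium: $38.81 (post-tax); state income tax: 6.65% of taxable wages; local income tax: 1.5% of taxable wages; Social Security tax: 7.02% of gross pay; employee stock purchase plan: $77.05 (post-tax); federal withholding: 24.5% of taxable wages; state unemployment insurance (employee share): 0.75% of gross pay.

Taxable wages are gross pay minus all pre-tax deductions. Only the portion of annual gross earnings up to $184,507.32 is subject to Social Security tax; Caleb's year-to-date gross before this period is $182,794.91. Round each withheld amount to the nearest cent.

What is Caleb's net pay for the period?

SIMPLE IRA contribution: $2,957.56 × 0.0512 = $151.43
Taxable wages = $2,957.56 − $151.43 = $2,806.13
Federal withholding: $2,806.13 × 0.245 = $687.50
Local income tax: $2,806.13 × 0.015 = $42.09
State income tax: $2,806.13 × 0.0665 = $186.61
Social Security tax: only $184,507.32 − $182,794.91 = $1,712.41 of this check is subject → $1,712.41 × 0.0702 = $120.21
SDI: $2,957.56 × 0.0075 = $22.18
State unemployment insurance (employee share): $2,957.56 × 0.0075 = $22.18
Employee stock purchase plan: $77.05
Roth 401(k) contribution: $2,957.56 × 0.03 = $88.73
Legal plan premium: $38.81
Total deductions = $151.43 + $687.50 + $42.09 + $186.61 + $120.21 + $22.18 + $22.18 + $77.05 + $88.73 + $38.81 = $1,436.79
Net pay = $2,957.56 − $1,436.79 = $1,520.77

$1,520.77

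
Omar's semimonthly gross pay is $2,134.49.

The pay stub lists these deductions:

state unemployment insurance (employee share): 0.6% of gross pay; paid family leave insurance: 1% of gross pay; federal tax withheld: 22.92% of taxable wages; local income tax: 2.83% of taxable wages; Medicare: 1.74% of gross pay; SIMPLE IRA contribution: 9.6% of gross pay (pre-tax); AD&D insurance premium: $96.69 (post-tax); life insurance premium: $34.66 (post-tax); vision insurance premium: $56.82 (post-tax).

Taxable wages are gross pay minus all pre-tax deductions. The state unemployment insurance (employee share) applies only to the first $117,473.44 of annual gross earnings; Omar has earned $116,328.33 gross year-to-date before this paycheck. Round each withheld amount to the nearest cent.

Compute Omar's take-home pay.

SIMPLE IRA contribution: $2,134.49 × 0.096 = $204.91
Taxable wages = $2,134.49 − $204.91 = $1,929.58
Federal tax withheld: $1,929.58 × 0.2292 = $442.26
Local income tax: $1,929.58 × 0.0283 = $54.61
State unemployment insurance (employee share): only $117,473.44 − $116,328.33 = $1,145.11 of this check is subject → $1,145.11 × 0.006 = $6.87
Paid family leave insurance: $2,134.49 × 0.01 = $21.34
Medicare: $2,134.49 × 0.0174 = $37.14
AD&D insurance premium: $96.69
Vision insurance premium: $56.82
Life insurance premium: $34.66
Total deductions = $204.91 + $442.26 + $54.61 + $6.87 + $21.34 + $37.14 + $96.69 + $56.82 + $34.66 = $955.30
Net pay = $2,134.49 − $955.30 = $1,179.19

$1,179.19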